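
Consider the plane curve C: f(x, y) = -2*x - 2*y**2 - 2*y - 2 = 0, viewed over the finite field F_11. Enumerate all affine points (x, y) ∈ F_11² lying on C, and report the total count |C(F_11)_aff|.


Affine F_11-points: {(1, 4), (1, 6), (2, 5), (4, 2), (4, 8), (8, 1), (8, 9), (9, 3), (9, 7), (10, 0), (10, 10)}; count = 11.

For each of the 121 pairs (x, y) ∈ F_11², evaluate f(x, y) mod 11. Record the zeros.
  x = 0: [0↦9, 1↦5, 2↦8, 3↦7, 4↦2, 5↦4, 6↦2, 7↦7, 8↦8, 9↦5, 10↦9]  zeros at y ∈ ∅
  x = 1: [0↦7, 1↦3, 2↦6, 3↦5, 4↦0, 5↦2, 6↦0, 7↦5, 8↦6, 9↦3, 10↦7]  zeros at y ∈ {4, 6}
  x = 2: [0↦5, 1↦1, 2↦4, 3↦3, 4↦9, 5↦0, 6↦9, 7↦3, 8↦4, 9↦1, 10↦5]  zeros at y ∈ {5}
  x = 3: [0↦3, 1↦10, 2↦2, 3↦1, 4↦7, 5↦9, 6↦7, 7↦1, 8↦2, 9↦10, 10↦3]  zeros at y ∈ ∅
  x = 4: [0↦1, 1↦8, 2↦0, 3↦10, 4↦5, 5↦7, 6↦5, 7↦10, 8↦0, 9↦8, 10↦1]  zeros at y ∈ {2, 8}
  x = 5: [0↦10, 1↦6, 2↦9, 3↦8, 4↦3, 5↦5, 6↦3, 7↦8, 8↦9, 9↦6, 10↦10]  zeros at y ∈ ∅
  x = 6: [0↦8, 1↦4, 2↦7, 3↦6, 4↦1, 5↦3, 6↦1, 7↦6, 8↦7, 9↦4, 10↦8]  zeros at y ∈ ∅
  x = 7: [0↦6, 1↦2, 2↦5, 3↦4, 4↦10, 5↦1, 6↦10, 7↦4, 8↦5, 9↦2, 10↦6]  zeros at y ∈ ∅
  x = 8: [0↦4, 1↦0, 2↦3, 3↦2, 4↦8, 5↦10, 6↦8, 7↦2, 8↦3, 9↦0, 10↦4]  zeros at y ∈ {1, 9}
  x = 9: [0↦2, 1↦9, 2↦1, 3↦0, 4↦6, 5↦8, 6↦6, 7↦0, 8↦1, 9↦9, 10↦2]  zeros at y ∈ {3, 7}
  x = 10: [0↦0, 1↦7, 2↦10, 3↦9, 4↦4, 5↦6, 6↦4, 7↦9, 8↦10, 9↦7, 10↦0]  zeros at y ∈ {0, 10}
Collecting zeros: affine points = {(1, 4), (1, 6), (2, 5), (4, 2), (4, 8), (8, 1), (8, 9), (9, 3), (9, 7), (10, 0), (10, 10)}.
Total count |C(F_11)_aff| = 11.


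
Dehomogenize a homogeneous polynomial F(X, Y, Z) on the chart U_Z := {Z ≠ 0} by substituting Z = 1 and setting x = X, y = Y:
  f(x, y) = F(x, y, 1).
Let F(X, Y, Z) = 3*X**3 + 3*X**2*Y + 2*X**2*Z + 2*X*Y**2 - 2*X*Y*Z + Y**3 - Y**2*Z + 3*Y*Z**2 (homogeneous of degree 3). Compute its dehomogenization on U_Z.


f(x, y) = 3*x**3 + 3*x**2*y + 2*x**2 + 2*x*y**2 - 2*x*y + y**3 - y**2 + 3*y

On U_Z we set Z = 1. Each monomial c·X^i·Y^j·Z^k in F becomes c·x^i·y^j·1^k = c·x^i·y^j.
Substituting Z = 1: F(X, Y, 1) = 3*x**3 + 3*x**2*y + 2*x**2 + 2*x*y**2 - 2*x*y + y**3 - y**2 + 3*y.
Note: deg(f) ≤ deg(F) = 3; strict inequality happens when F is divisible by Z (lost terms).


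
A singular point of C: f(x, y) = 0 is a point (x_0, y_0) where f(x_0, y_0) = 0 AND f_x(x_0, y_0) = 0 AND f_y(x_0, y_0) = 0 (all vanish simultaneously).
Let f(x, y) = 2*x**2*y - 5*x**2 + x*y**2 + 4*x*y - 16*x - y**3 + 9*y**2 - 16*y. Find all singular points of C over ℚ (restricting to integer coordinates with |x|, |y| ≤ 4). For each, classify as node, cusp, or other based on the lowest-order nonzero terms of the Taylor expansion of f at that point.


Singular points: {(-2, 2)}; classification: node.

Compute partial derivatives:
  f_x = 4*x*y - 10*x + y**2 + 4*y - 16.
  f_y = 2*x**2 + 2*x*y + 4*x - 3*y**2 + 18*y - 16.
Scan x_0 ∈ {−4, ..., 4}. For each x_0, f_y(x_0, y) is a polynomial in y; find its integer roots y ∈ {−4, ..., 4}, then test f_x and f at those candidates.
  x = -4: f_y(-4, y) = -3*y**2 + 10*y; vanishes at y ∈ {0}. (-4, 0): f_x = 24 ≠ 0.
  x = -3: f_y(-3, y) = -3*y**2 + 12*y - 10; no integer root y with |y| ≤ 4.
  x = -2: f_y(-2, y) = -3*y**2 + 14*y - 16; vanishes at y ∈ {2}. (-2, 2): f_x = 0, f = 0 — SINGULAR.
  x = -1: f_y(-1, y) = -3*y**2 + 16*y - 18; no integer root y with |y| ≤ 4.
  x = 0: f_y(0, y) = -3*y**2 + 18*y - 16; no integer root y with |y| ≤ 4.
  x = 1: f_y(1, y) = -3*y**2 + 20*y - 10; no integer root y with |y| ≤ 4.
  x = 2: f_y(2, y) = -3*y**2 + 22*y; vanishes at y ∈ {0}. (2, 0): f_x = -36 ≠ 0.
  x = 3: f_y(3, y) = -3*y**2 + 24*y + 14; no integer root y with |y| ≤ 4.
  x = 4: f_y(4, y) = -3*y**2 + 26*y + 32; no integer root y with |y| ≤ 4.
Only singular point on the grid: (-2, 2).
Classify: substitute x = -2 + u, y = 2 + v and expand: f = 2*u**2*v - u**2 + u*v**2 - v**3 + v**2.
No constant or linear terms (consistent with a singular point). Quadratic part: -u**2 + v**2. Cubic part: 2*u**2*v + u*v**2 - v**3.
The quadratic part v**2 - u**2 = (v − u)(v + u) splits into two distinct linear factors, so there are two distinct tangent lines y − 2 = ±(x − -2) — this is a node (ordinary double point).
Classification: node.


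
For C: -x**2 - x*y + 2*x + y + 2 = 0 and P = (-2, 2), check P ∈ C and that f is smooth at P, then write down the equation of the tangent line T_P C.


Tangent line at P: 4*x + 3*y + 2 = 0.

Step 1: f(-2, 2) = 0, so P lies on C.
Step 2: partial derivatives
  f_x(x, y) = -2*x - y + 2, f_y(x, y) = 1 - x.
  f_x(P) = 4, f_y(P) = 3 (gradient nonzero, so P is smooth).
Step 3: tangent line at P: 4·(x − -2) + 3·(y − 2) = 0.
Expanding: 4*x + 3*y + 2 = 0.


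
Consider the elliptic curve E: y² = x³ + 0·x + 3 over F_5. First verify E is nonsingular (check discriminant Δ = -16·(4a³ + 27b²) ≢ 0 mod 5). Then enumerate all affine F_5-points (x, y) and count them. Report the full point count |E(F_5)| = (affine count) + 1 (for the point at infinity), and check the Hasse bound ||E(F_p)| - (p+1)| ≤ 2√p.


Affine points = {(1, 2), (1, 3), (2, 1), (2, 4), (3, 0)}; affine count = 5; |E(F_5)| = 6.

Discriminant check: Δ ∝ 4a³ + 27b² = 4·0³ + 27·3² = 4·0 + 27·9 ≡ 3 (mod 5). Nonzero ⇒ E is nonsingular.
For each x ∈ F_5, compute rhs = x³ + 0·x + 3 mod 5, then count y ∈ F_5 with y² ≡ rhs.
  x = 0: rhs = 3, matching y values: none (0 points).
  x = 1: rhs = 4, matching y values: 2, 3 (2 points).
  x = 2: rhs = 1, matching y values: 1, 4 (2 points).
  x = 3: rhs = 0, matching y values: 0 (1 points).
  x = 4: rhs = 2, matching y values: none (0 points).
Total affine count: 5.
Full point count |E(F_5)| = 5 + 1 = 6.
Hasse bound: |6 − (5+1)| = |0| = 0 ≤ 2√5 ≈ 4.4721 ✓.


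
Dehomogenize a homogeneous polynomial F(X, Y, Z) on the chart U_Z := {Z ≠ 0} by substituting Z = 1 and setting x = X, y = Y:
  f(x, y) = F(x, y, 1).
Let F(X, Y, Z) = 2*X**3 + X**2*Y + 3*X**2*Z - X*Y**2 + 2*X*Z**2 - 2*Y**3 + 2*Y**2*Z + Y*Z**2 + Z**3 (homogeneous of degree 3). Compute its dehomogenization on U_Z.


f(x, y) = 2*x**3 + x**2*y + 3*x**2 - x*y**2 + 2*x - 2*y**3 + 2*y**2 + y + 1

On U_Z we set Z = 1. Each monomial c·X^i·Y^j·Z^k in F becomes c·x^i·y^j·1^k = c·x^i·y^j.
Substituting Z = 1: F(X, Y, 1) = 2*x**3 + x**2*y + 3*x**2 - x*y**2 + 2*x - 2*y**3 + 2*y**2 + y + 1.
Note: deg(f) ≤ deg(F) = 3; strict inequality happens when F is divisible by Z (lost terms).


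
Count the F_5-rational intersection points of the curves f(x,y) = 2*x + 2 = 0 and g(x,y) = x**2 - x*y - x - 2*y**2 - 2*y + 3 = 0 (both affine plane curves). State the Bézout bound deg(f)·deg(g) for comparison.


Common zeros: {(4, 0), (4, 2)}; count = 2; Bézout bound = 2.

deg(f) = 1, deg(g) = 2, so Bézout bound = 2.
Scan x ∈ F_5. For each x, list the y ∈ F_5 with f(x, y) ≡ 0 and those with g(x, y) ≡ 0 (mod 5); the common zeros in that column are the intersection.
  x = 0: f ≡ 0 at y ∈ ∅; g ≡ 0 at y ∈ ∅; common: ∅.
  x = 1: f ≡ 0 at y ∈ ∅; g ≡ 0 at y ∈ ∅; common: ∅.
  x = 2: f ≡ 0 at y ∈ ∅; g ≡ 0 at y ∈ {0, 3}; common: ∅.
  x = 3: f ≡ 0 at y ∈ ∅; g ≡ 0 at y ∈ ∅; common: ∅.
  x = 4: f ≡ 0 at y ∈ {0, 1, 2, 3, 4}; g ≡ 0 at y ∈ {0, 2}; common: {0, 2}.
Collecting: common zeros = {(4, 0), (4, 2)}, so the count is 2.
Comparison with the Bézout bound: 2 ≤ 2 = deg(f)·deg(g), as expected for curves with no common component (the bound is attained).


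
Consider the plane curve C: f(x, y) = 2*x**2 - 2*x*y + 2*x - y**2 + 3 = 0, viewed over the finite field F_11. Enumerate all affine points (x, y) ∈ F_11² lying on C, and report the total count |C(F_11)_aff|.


Affine F_11-points: {(0, 5), (0, 6), (3, 2), (3, 3), (4, 5), (4, 9), (5, 6), (9, 2), (10, 3), (10, 10)}; count = 10.

For each of the 121 pairs (x, y) ∈ F_11², evaluate f(x, y) mod 11. Record the zeros.
  x = 0: [0↦3, 1↦2, 2↦10, 3↦5, 4↦9, 5↦0, 6↦0, 7↦9, 8↦5, 9↦10, 10↦2]  zeros at y ∈ {5, 6}
  x = 1: [0↦7, 1↦4, 2↦10, 3↦3, 4↦5, 5↦5, 6↦3, 7↦10, 8↦4, 9↦7, 10↦8]  zeros at y ∈ ∅
  x = 2: [0↦4, 1↦10, 2↦3, 3↦5, 4↦5, 5↦3, 6↦10, 7↦4, 8↦7, 9↦8, 10↦7]  zeros at y ∈ ∅
  x = 3: [0↦5, 1↦9, 2↦0, 3↦0, 4↦9, 5↦5, 6↦10, 7↦2, 8↦3, 9↦2, 10↦10]  zeros at y ∈ {2, 3}
  x = 4: [0↦10, 1↦1, 2↦1, 3↦10, 4↦6, 5↦0, 6↦3, 7↦4, 8↦3, 9↦0, 10↦6]  zeros at y ∈ {5, 9}
  x = 5: [0↦8, 1↦8, 2↦6, 3↦2, 4↦7, 5↦10, 6↦0, 7↦10, 8↦7, 9↦2, 10↦6]  zeros at y ∈ {6}
  x = 6: [0↦10, 1↦8, 2↦4, 3↦9, 4↦1, 5↦2, 6↦1, 7↦9, 8↦4, 9↦8, 10↦10]  zeros at y ∈ ∅
  x = 7: [0↦5, 1↦1, 2↦6, 3↦9, 4↦10, 5↦9, 6↦6, 7↦1, 8↦5, 9↦7, 10↦7]  zeros at y ∈ ∅
  x = 8: [0↦4, 1↦9, 2↦1, 3↦2, 4↦1, 5↦9, 6↦4, 7↦8, 8↦10, 9↦10, 10↦8]  zeros at y ∈ ∅
  x = 9: [0↦7, 1↦10, 2↦0, 3↦10, 4↦7, 5↦2, 6↦6, 7↦8, 8↦8, 9↦6, 10↦2]  zeros at y ∈ {2}
  x = 10: [0↦3, 1↦4, 2↦3, 3↦0, 4↦6, 5↦10, 6↦1, 7↦1, 8↦10, 9↦6, 10↦0]  zeros at y ∈ {3, 10}
Collecting zeros: affine points = {(0, 5), (0, 6), (3, 2), (3, 3), (4, 5), (4, 9), (5, 6), (9, 2), (10, 3), (10, 10)}.
Total count |C(F_11)_aff| = 10.


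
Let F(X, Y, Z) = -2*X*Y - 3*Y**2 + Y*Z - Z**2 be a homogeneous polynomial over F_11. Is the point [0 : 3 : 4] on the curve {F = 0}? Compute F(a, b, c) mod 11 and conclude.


F(0,3,4) ≡ 2 (mod 11); P is NOT on the curve.

Evaluate F(0, 3, 4) term-by-term (mod 11).
  -2*X*Y ↦ -2·0·3·1 = 0
  -3*Y**2 ↦ -3·1·9·1 = -27
  Y*Z ↦ 1·1·3·4 = 12
  -Z**2 ↦ -1·1·1·16 = -16
Sum: F(0, 3, 4) = (0) + (-27) + (12) + (-16) = -31.
Reducing mod 11: -31 ≡ 2 (mod 11).
Since F(a, b, c) ≡ 2 ≠ 0 (mod 11), P does NOT lie on the curve.


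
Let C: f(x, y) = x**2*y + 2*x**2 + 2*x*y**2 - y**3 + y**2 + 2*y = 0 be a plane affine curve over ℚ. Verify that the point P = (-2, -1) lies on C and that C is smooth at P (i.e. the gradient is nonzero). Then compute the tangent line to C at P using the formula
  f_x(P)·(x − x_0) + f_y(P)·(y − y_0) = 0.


Tangent line at P: -2*x + 9*y + 5 = 0.

Step 1: f(-2, -1) = 0, so P lies on C.
Step 2: partial derivatives
  f_x(x, y) = 2*x*y + 4*x + 2*y**2, f_y(x, y) = x**2 + 4*x*y - 3*y**2 + 2*y + 2.
  f_x(P) = -2, f_y(P) = 9 (gradient nonzero, so P is smooth).
Step 3: tangent line at P: -2·(x − -2) + 9·(y − -1) = 0.
Expanding: -2*x + 9*y + 5 = 0.


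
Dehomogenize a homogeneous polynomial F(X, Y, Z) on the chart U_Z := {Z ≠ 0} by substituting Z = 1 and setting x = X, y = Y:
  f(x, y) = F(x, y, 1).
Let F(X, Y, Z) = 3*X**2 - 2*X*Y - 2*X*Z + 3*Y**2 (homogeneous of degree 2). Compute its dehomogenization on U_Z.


f(x, y) = 3*x**2 - 2*x*y - 2*x + 3*y**2

On U_Z we set Z = 1. Each monomial c·X^i·Y^j·Z^k in F becomes c·x^i·y^j·1^k = c·x^i·y^j.
Substituting Z = 1: F(X, Y, 1) = 3*x**2 - 2*x*y - 2*x + 3*y**2.
Note: deg(f) ≤ deg(F) = 2; strict inequality happens when F is divisible by Z (lost terms).


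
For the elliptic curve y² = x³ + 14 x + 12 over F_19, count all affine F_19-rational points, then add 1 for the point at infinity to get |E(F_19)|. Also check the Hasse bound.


Affine points = {(3, 9), (3, 10), (5, 6), (5, 13), (7, 4), (7, 15), (8, 3), (8, 16), (13, 4), (13, 15), (14, 8), (14, 11), (15, 5), (15, 14), (16, 0), (18, 4), (18, 15)}; affine count = 17; |E(F_19)| = 18.

Discriminant check: Δ ∝ 4a³ + 27b² = 4·14³ + 27·12² = 4·2744 + 27·144 ≡ 6 (mod 19). Nonzero ⇒ E is nonsingular.
For each x ∈ F_19, compute rhs = x³ + 14·x + 12 mod 19, then count y ∈ F_19 with y² ≡ rhs.
  x = 0: rhs = 12, matching y values: none (0 points).
  x = 1: rhs = 8, matching y values: none (0 points).
  x = 2: rhs = 10, matching y values: none (0 points).
  x = 3: rhs = 5, matching y values: 9, 10 (2 points).
  x = 4: rhs = 18, matching y values: none (0 points).
  x = 5: rhs = 17, matching y values: 6, 13 (2 points).
  x = 6: rhs = 8, matching y values: none (0 points).
  x = 7: rhs = 16, matching y values: 4, 15 (2 points).
  x = 8: rhs = 9, matching y values: 3, 16 (2 points).
  x = 9: rhs = 12, matching y values: none (0 points).
  x = 10: rhs = 12, matching y values: none (0 points).
  x = 11: rhs = 15, matching y values: none (0 points).
  x = 12: rhs = 8, matching y values: none (0 points).
  x = 13: rhs = 16, matching y values: 4, 15 (2 points).
  x = 14: rhs = 7, matching y values: 8, 11 (2 points).
  x = 15: rhs = 6, matching y values: 5, 14 (2 points).
  x = 16: rhs = 0, matching y values: 0 (1 points).
  x = 17: rhs = 14, matching y values: none (0 points).
  x = 18: rhs = 16, matching y values: 4, 15 (2 points).
Total affine count: 17.
Full point count |E(F_19)| = 17 + 1 = 18.
Hasse bound: |18 − (19+1)| = |-2| = 2 ≤ 2√19 ≈ 8.7178 ✓.


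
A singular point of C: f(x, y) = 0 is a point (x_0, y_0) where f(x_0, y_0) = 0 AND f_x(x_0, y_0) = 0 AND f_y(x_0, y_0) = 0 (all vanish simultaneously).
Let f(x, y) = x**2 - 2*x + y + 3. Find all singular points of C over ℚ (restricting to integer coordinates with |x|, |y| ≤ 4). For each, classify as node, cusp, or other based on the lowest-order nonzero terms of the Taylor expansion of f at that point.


No singular points in the scanned grid; C is smooth there.

Compute partial derivatives:
  f_x = 2*x - 2.
  f_y = 1.
f_y = 1 is a nonzero constant, so f_y never vanishes: no point (x, y) can satisfy f = f_x = f_y = 0. In particular no (x, y) ∈ {−4, ..., 4}² is singular; the curve is smooth.


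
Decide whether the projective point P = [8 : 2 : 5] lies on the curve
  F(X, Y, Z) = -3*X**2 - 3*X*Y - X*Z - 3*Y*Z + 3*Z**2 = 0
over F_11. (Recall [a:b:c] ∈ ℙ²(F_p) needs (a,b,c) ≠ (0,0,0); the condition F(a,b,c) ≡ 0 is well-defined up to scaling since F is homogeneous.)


F(8,2,5) ≡ 7 (mod 11); P is NOT on the curve.

Evaluate F(8, 2, 5) term-by-term (mod 11).
  -3*X**2 ↦ -3·64·1·1 = -192
  -3*X*Y ↦ -3·8·2·1 = -48
  -X*Z ↦ -1·8·1·5 = -40
  -3*Y*Z ↦ -3·1·2·5 = -30
  3*Z**2 ↦ 3·1·1·25 = 75
Sum: F(8, 2, 5) = (-192) + (-48) + (-40) + (-30) + (75) = -235.
Reducing mod 11: -235 ≡ 7 (mod 11).
Since F(a, b, c) ≡ 7 ≠ 0 (mod 11), P does NOT lie on the curve.


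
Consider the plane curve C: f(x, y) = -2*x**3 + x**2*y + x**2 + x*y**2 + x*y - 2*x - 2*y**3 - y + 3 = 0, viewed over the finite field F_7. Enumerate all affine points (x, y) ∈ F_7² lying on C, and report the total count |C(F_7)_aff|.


Affine F_7-points: {(0, 1), (0, 5), (1, 0), (1, 1), (1, 3), (2, 6), (3, 3), (3, 4), (3, 5), (4, 4), (5, 3), (6, 2), (6, 4)}; count = 13.

For each of the 49 pairs (x, y) ∈ F_7², evaluate f(x, y) mod 7. Record the zeros.
  x = 0: [0↦3, 1↦0, 2↦6, 3↦2, 4↦4, 5↦0, 6↦6]  zeros at y ∈ {1, 5}
  x = 1: [0↦0, 1↦0, 2↦4, 3↦0, 4↦4, 5↦4, 6↦2]  zeros at y ∈ {0, 1, 3}
  x = 2: [0↦1, 1↦6, 2↦3, 3↦1, 4↦2, 5↦1, 6↦0]  zeros at y ∈ {6}
  x = 3: [0↦1, 1↦6, 2↦5, 3↦0, 4↦0, 5↦0, 6↦2]  zeros at y ∈ {3, 4, 5}
  x = 4: [0↦2, 1↦2, 2↦5, 3↦6, 4↦0, 5↦3, 6↦3]  zeros at y ∈ {4}
  x = 5: [0↦6, 1↦3, 2↦5, 3↦0, 4↦4, 5↦5, 6↦5]  zeros at y ∈ {3}
  x = 6: [0↦1, 1↦4, 2↦0, 3↦5, 4↦0, 5↦1, 6↦3]  zeros at y ∈ {2, 4}
Collecting zeros: affine points = {(0, 1), (0, 5), (1, 0), (1, 1), (1, 3), (2, 6), (3, 3), (3, 4), (3, 5), (4, 4), (5, 3), (6, 2), (6, 4)}.
Total count |C(F_7)_aff| = 13.


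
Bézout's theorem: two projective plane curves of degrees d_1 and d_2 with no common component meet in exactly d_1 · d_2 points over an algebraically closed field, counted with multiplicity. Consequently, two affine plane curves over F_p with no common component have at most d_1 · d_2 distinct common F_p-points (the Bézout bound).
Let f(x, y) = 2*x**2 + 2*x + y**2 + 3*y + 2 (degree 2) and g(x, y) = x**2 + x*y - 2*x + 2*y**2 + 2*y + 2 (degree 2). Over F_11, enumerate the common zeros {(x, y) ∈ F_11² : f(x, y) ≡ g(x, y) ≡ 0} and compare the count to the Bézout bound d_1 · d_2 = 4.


Common zeros: {(7, 5), (10, 9)}; count = 2; Bézout bound = 4.

deg(f) = 2, deg(g) = 2, so Bézout bound = 4.
Scan x ∈ F_11. For each x, list the y ∈ F_11 with f(x, y) ≡ 0 and those with g(x, y) ≡ 0 (mod 11); the common zeros in that column are the intersection.
  x = 0: f ≡ 0 at y ∈ {9, 10}; g ≡ 0 at y ∈ ∅; common: ∅.
  x = 1: f ≡ 0 at y ∈ ∅; g ≡ 0 at y ∈ {5, 10}; common: ∅.
  x = 2: f ≡ 0 at y ∈ ∅; g ≡ 0 at y ∈ {10}; common: ∅.
  x = 3: f ≡ 0 at y ∈ {3, 5}; g ≡ 0 at y ∈ ∅; common: ∅.
  x = 4: f ≡ 0 at y ∈ ∅; g ≡ 0 at y ∈ {4}; common: ∅.
  x = 5: f ≡ 0 at y ∈ {1, 7}; g ≡ 0 at y ∈ {4, 9}; common: ∅.
  x = 6: f ≡ 0 at y ∈ ∅; g ≡ 0 at y ∈ ∅; common: ∅.
  x = 7: f ≡ 0 at y ∈ {3, 5}; g ≡ 0 at y ∈ {5, 7}; common: {5}.
  x = 8: f ≡ 0 at y ∈ ∅; g ≡ 0 at y ∈ ∅; common: ∅.
  x = 9: f ≡ 0 at y ∈ ∅; g ≡ 0 at y ∈ ∅; common: ∅.
  x = 10: f ≡ 0 at y ∈ {9, 10}; g ≡ 0 at y ∈ {7, 9}; common: {9}.
Collecting: common zeros = {(7, 5), (10, 9)}, so the count is 2.
Comparison with the Bézout bound: 2 ≤ 4 = deg(f)·deg(g), as expected for curves with no common component (the affine F_11-count falls short of the bound because intersections may lie at infinity, over extension fields, or carry multiplicity).


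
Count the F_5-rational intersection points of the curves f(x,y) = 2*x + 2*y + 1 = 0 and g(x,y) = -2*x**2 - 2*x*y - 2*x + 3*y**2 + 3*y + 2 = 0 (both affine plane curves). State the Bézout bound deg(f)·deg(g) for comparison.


Common zeros: {(0, 2), (2, 0)}; count = 2; Bézout bound = 2.

deg(f) = 1, deg(g) = 2, so Bézout bound = 2.
Scan x ∈ F_5. For each x, list the y ∈ F_5 with f(x, y) ≡ 0 and those with g(x, y) ≡ 0 (mod 5); the common zeros in that column are the intersection.
  x = 0: f ≡ 0 at y ∈ {2}; g ≡ 0 at y ∈ {2}; common: {2}.
  x = 1: f ≡ 0 at y ∈ {1}; g ≡ 0 at y ∈ {4}; common: ∅.
  x = 2: f ≡ 0 at y ∈ {0}; g ≡ 0 at y ∈ {0, 2}; common: {0}.
  x = 3: f ≡ 0 at y ∈ {4}; g ≡ 0 at y ∈ ∅; common: ∅.
  x = 4: f ≡ 0 at y ∈ {3}; g ≡ 0 at y ∈ {1, 4}; common: ∅.
Collecting: common zeros = {(0, 2), (2, 0)}, so the count is 2.
Comparison with the Bézout bound: 2 ≤ 2 = deg(f)·deg(g), as expected for curves with no common component (the bound is attained).


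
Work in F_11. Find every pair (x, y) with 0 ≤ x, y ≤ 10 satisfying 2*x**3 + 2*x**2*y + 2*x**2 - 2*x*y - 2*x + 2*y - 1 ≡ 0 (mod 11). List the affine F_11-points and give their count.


Affine F_11-points: {(0, 6), (1, 5), (2, 6), (3, 4), (4, 9), (5, 7), (6, 10), (7, 5), (8, 5), (9, 9), (10, 9)}; count = 11.

For each of the 121 pairs (x, y) ∈ F_11², evaluate f(x, y) mod 11. Record the zeros.
  x = 0: [0↦10, 1↦1, 2↦3, 3↦5, 4↦7, 5↦9, 6↦0, 7↦2, 8↦4, 9↦6, 10↦8]  zeros at y ∈ {6}
  x = 1: [0↦1, 1↦3, 2↦5, 3↦7, 4↦9, 5↦0, 6↦2, 7↦4, 8↦6, 9↦8, 10↦10]  zeros at y ∈ {5}
  x = 2: [0↦8, 1↦3, 2↦9, 3↦4, 4↦10, 5↦5, 6↦0, 7↦6, 8↦1, 9↦7, 10↦2]  zeros at y ∈ {6}
  x = 3: [0↦10, 1↦2, 2↦5, 3↦8, 4↦0, 5↦3, 6↦6, 7↦9, 8↦1, 9↦4, 10↦7]  zeros at y ∈ {4}
  x = 4: [0↦8, 1↦1, 2↦5, 3↦9, 4↦2, 5↦6, 6↦10, 7↦3, 8↦7, 9↦0, 10↦4]  zeros at y ∈ {9}
  x = 5: [0↦3, 1↦1, 2↦10, 3↦8, 4↦6, 5↦4, 6↦2, 7↦0, 8↦9, 9↦7, 10↦5]  zeros at y ∈ {7}
  x = 6: [0↦7, 1↦3, 2↦10, 3↦6, 4↦2, 5↦9, 6↦5, 7↦1, 8↦8, 9↦4, 10↦0]  zeros at y ∈ {10}
  x = 7: [0↦10, 1↦8, 2↦6, 3↦4, 4↦2, 5↦0, 6↦9, 7↦7, 8↦5, 9↦3, 10↦1]  zeros at y ∈ {5}
  x = 8: [0↦2, 1↦6, 2↦10, 3↦3, 4↦7, 5↦0, 6↦4, 7↦8, 8↦1, 9↦5, 10↦9]  zeros at y ∈ {5}
  x = 9: [0↦6, 1↦9, 2↦1, 3↦4, 4↦7, 5↦10, 6↦2, 7↦5, 8↦8, 9↦0, 10↦3]  zeros at y ∈ {9}
  x = 10: [0↦1, 1↦7, 2↦2, 3↦8, 4↦3, 5↦9, 6↦4, 7↦10, 8↦5, 9↦0, 10↦6]  zeros at y ∈ {9}
Collecting zeros: affine points = {(0, 6), (1, 5), (2, 6), (3, 4), (4, 9), (5, 7), (6, 10), (7, 5), (8, 5), (9, 9), (10, 9)}.
Total count |C(F_11)_aff| = 11.


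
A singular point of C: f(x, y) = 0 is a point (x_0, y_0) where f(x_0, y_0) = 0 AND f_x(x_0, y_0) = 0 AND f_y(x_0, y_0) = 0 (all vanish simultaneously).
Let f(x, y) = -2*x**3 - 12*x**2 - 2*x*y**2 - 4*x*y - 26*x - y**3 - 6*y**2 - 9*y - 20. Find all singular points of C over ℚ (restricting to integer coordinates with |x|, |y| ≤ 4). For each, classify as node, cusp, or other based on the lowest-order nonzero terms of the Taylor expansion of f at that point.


Singular points: {(-2, -1)}; classification: cusp.

Compute partial derivatives:
  f_x = -6*x**2 - 24*x - 2*y**2 - 4*y - 26.
  f_y = -4*x*y - 4*x - 3*y**2 - 12*y - 9.
Scan x_0 ∈ {−4, ..., 4}. For each x_0, f_y(x_0, y) is a polynomial in y; find its integer roots y ∈ {−4, ..., 4}, then test f_x and f at those candidates.
  x = -4: f_y(-4, y) = -3*y**2 + 4*y + 7; vanishes at y ∈ {-1}. (-4, -1): f_x = -24 ≠ 0.
  x = -3: f_y(-3, y) = 3 - 3*y**2; vanishes at y ∈ {-1, 1}. (-3, -1): f_x = -6 ≠ 0; (-3, 1): f_x = -14 ≠ 0.
  x = -2: f_y(-2, y) = -3*y**2 - 4*y - 1; vanishes at y ∈ {-1}. (-2, -1): f_x = 0, f = 0 — SINGULAR.
  x = -1: f_y(-1, y) = -3*y**2 - 8*y - 5; vanishes at y ∈ {-1}. (-1, -1): f_x = -6 ≠ 0.
  x = 0: f_y(0, y) = -3*y**2 - 12*y - 9; vanishes at y ∈ {-3, -1}. (0, -3): f_x = -32 ≠ 0; (0, -1): f_x = -24 ≠ 0.
  x = 1: f_y(1, y) = -3*y**2 - 16*y - 13; vanishes at y ∈ {-1}. (1, -1): f_x = -54 ≠ 0.
  x = 2: f_y(2, y) = -3*y**2 - 20*y - 17; vanishes at y ∈ {-1}. (2, -1): f_x = -96 ≠ 0.
  x = 3: f_y(3, y) = -3*y**2 - 24*y - 21; vanishes at y ∈ {-1}. (3, -1): f_x = -150 ≠ 0.
  x = 4: f_y(4, y) = -3*y**2 - 28*y - 25; vanishes at y ∈ {-1}. (4, -1): f_x = -216 ≠ 0.
Only singular point on the grid: (-2, -1).
Classify: substitute x = -2 + u, y = -1 + v and expand: f = -2*u**3 - 2*u*v**2 - v**3 + v**2.
No constant or linear terms (consistent with a singular point). Quadratic part: v**2. Cubic part: -2*u**3 - 2*u*v**2 - v**3.
The quadratic part v**2 is a perfect square, so there is a single (double) tangent line v = 0, i.e. y = -1. Restricting the cubic part to that line (v = 0) leaves -2*u**3 ≠ 0, so f is not divisible by v and the branch is v² ≈ 2*u**3 to lowest order — this is a cusp.
Classification: cusp.


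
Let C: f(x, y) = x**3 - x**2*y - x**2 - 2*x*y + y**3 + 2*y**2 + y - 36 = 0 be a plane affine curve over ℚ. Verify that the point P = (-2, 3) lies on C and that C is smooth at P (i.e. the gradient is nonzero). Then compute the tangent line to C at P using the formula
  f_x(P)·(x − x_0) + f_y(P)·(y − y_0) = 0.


Tangent line at P: 22*x + 40*y - 76 = 0.

Step 1: f(-2, 3) = 0, so P lies on C.
Step 2: partial derivatives
  f_x(x, y) = 3*x**2 - 2*x*y - 2*x - 2*y, f_y(x, y) = -x**2 - 2*x + 3*y**2 + 4*y + 1.
  f_x(P) = 22, f_y(P) = 40 (gradient nonzero, so P is smooth).
Step 3: tangent line at P: 22·(x − -2) + 40·(y − 3) = 0.
Expanding: 22*x + 40*y - 76 = 0.


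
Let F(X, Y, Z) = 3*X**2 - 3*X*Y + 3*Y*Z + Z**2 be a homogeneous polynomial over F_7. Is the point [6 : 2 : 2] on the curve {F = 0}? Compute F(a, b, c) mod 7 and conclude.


F(6,2,2) ≡ 4 (mod 7); P is NOT on the curve.

Evaluate F(6, 2, 2) term-by-term (mod 7).
  3*X**2 ↦ 3·36·1·1 = 108
  -3*X*Y ↦ -3·6·2·1 = -36
  3*Y*Z ↦ 3·1·2·2 = 12
  Z**2 ↦ 1·1·1·4 = 4
Sum: F(6, 2, 2) = (108) + (-36) + (12) + (4) = 88.
Reducing mod 7: 88 ≡ 4 (mod 7).
Since F(a, b, c) ≡ 4 ≠ 0 (mod 7), P does NOT lie on the curve.


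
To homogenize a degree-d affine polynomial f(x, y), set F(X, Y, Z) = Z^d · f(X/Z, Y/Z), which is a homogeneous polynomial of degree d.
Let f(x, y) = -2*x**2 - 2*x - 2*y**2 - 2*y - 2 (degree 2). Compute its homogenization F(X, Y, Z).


F(X, Y, Z) = -2*X**2 - 2*X*Z - 2*Y**2 - 2*Y*Z - 2*Z**2

deg(f) = 2.
Substitute x = X/Z, y = Y/Z into f, then multiply by Z^2.
  monomial -2·x^2·y^0 ↦ -2·X^2·Y^0·Z^0.
  monomial -2·x^1·y^0 ↦ -2·X^1·Y^0·Z^1.
  monomial -2·x^0·y^2 ↦ -2·X^0·Y^2·Z^0.
  monomial -2·x^0·y^1 ↦ -2·X^0·Y^1·Z^1.
  monomial -2·x^0·y^0 ↦ -2·X^0·Y^0·Z^2.
Collecting: F(X, Y, Z) = -2*X**2 - 2*X*Z - 2*Y**2 - 2*Y*Z - 2*Z**2.


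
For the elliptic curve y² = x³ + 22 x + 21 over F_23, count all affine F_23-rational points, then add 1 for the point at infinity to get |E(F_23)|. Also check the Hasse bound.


Affine points = {(2, 2), (2, 21), (4, 9), (4, 14), (5, 7), (5, 16), (6, 1), (6, 22), (7, 9), (7, 14), (12, 9), (12, 14), (15, 0), (17, 8), (17, 15), (18, 4), (18, 19)}; affine count = 17; |E(F_23)| = 18.

Discriminant check: Δ ∝ 4a³ + 27b² = 4·22³ + 27·21² = 4·10648 + 27·441 ≡ 12 (mod 23). Nonzero ⇒ E is nonsingular.
For each x ∈ F_23, compute rhs = x³ + 22·x + 21 mod 23, then count y ∈ F_23 with y² ≡ rhs.
  x = 0: rhs = 21, matching y values: none (0 points).
  x = 1: rhs = 21, matching y values: none (0 points).
  x = 2: rhs = 4, matching y values: 2, 21 (2 points).
  x = 3: rhs = 22, matching y values: none (0 points).
  x = 4: rhs = 12, matching y values: 9, 14 (2 points).
  x = 5: rhs = 3, matching y values: 7, 16 (2 points).
  x = 6: rhs = 1, matching y values: 1, 22 (2 points).
  x = 7: rhs = 12, matching y values: 9, 14 (2 points).
  x = 8: rhs = 19, matching y values: none (0 points).
  x = 9: rhs = 5, matching y values: none (0 points).
  x = 10: rhs = 22, matching y values: none (0 points).
  x = 11: rhs = 7, matching y values: none (0 points).
  x = 12: rhs = 12, matching y values: 9, 14 (2 points).
  x = 13: rhs = 20, matching y values: none (0 points).
  x = 14: rhs = 14, matching y values: none (0 points).
  x = 15: rhs = 0, matching y values: 0 (1 points).
  x = 16: rhs = 7, matching y values: none (0 points).
  x = 17: rhs = 18, matching y values: 8, 15 (2 points).
  x = 18: rhs = 16, matching y values: 4, 19 (2 points).
  x = 19: rhs = 7, matching y values: none (0 points).
  x = 20: rhs = 20, matching y values: none (0 points).
  x = 21: rhs = 15, matching y values: none (0 points).
  x = 22: rhs = 21, matching y values: none (0 points).
Total affine count: 17.
Full point count |E(F_23)| = 17 + 1 = 18.
Hasse bound: |18 − (23+1)| = |-6| = 6 ≤ 2√23 ≈ 9.5917 ✓.


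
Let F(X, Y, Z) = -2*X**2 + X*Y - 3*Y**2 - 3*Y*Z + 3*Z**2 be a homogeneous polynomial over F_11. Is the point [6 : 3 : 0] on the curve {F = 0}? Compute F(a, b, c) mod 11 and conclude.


F(6,3,0) ≡ 7 (mod 11); P is NOT on the curve.

Evaluate F(6, 3, 0) term-by-term (mod 11).
  -2*X**2 ↦ -2·36·1·1 = -72
  X*Y ↦ 1·6·3·1 = 18
  -3*Y**2 ↦ -3·1·9·1 = -27
  -3*Y*Z ↦ -3·1·3·0 = 0
  3*Z**2 ↦ 3·1·1·0 = 0
Sum: F(6, 3, 0) = (-72) + (18) + (-27) + (0) + (0) = -81.
Reducing mod 11: -81 ≡ 7 (mod 11).
Since F(a, b, c) ≡ 7 ≠ 0 (mod 11), P does NOT lie on the curve.


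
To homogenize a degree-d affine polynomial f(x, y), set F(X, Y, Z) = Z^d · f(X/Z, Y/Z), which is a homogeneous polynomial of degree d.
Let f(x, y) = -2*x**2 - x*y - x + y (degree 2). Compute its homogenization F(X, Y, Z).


F(X, Y, Z) = -2*X**2 - X*Y - X*Z + Y*Z

deg(f) = 2.
Substitute x = X/Z, y = Y/Z into f, then multiply by Z^2.
  monomial -2·x^2·y^0 ↦ -2·X^2·Y^0·Z^0.
  monomial -1·x^1·y^1 ↦ -1·X^1·Y^1·Z^0.
  monomial -1·x^1·y^0 ↦ -1·X^1·Y^0·Z^1.
  monomial 1·x^0·y^1 ↦ 1·X^0·Y^1·Z^1.
Collecting: F(X, Y, Z) = -2*X**2 - X*Y - X*Z + Y*Z.


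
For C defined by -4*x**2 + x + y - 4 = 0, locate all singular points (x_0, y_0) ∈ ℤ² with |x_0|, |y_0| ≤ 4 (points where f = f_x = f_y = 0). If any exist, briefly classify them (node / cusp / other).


No singular points in the scanned grid; C is smooth there.

Compute partial derivatives:
  f_x = 1 - 8*x.
  f_y = 1.
f_y = 1 is a nonzero constant, so f_y never vanishes: no point (x, y) can satisfy f = f_x = f_y = 0. In particular no (x, y) ∈ {−4, ..., 4}² is singular; the curve is smooth.


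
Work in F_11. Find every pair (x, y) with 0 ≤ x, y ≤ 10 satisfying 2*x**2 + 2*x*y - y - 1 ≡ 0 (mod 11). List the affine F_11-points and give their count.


Affine F_11-points: {(0, 10), (1, 10), (2, 5), (3, 1), (4, 5), (5, 8), (7, 1), (8, 4), (9, 8), (10, 4)}; count = 10.

For each of the 121 pairs (x, y) ∈ F_11², evaluate f(x, y) mod 11. Record the zeros.
  x = 0: [0↦10, 1↦9, 2↦8, 3↦7, 4↦6, 5↦5, 6↦4, 7↦3, 8↦2, 9↦1, 10↦0]  zeros at y ∈ {10}
  x = 1: [0↦1, 1↦2, 2↦3, 3↦4, 4↦5, 5↦6, 6↦7, 7↦8, 8↦9, 9↦10, 10↦0]  zeros at y ∈ {10}
  x = 2: [0↦7, 1↦10, 2↦2, 3↦5, 4↦8, 5↦0, 6↦3, 7↦6, 8↦9, 9↦1, 10↦4]  zeros at y ∈ {5}
  x = 3: [0↦6, 1↦0, 2↦5, 3↦10, 4↦4, 5↦9, 6↦3, 7↦8, 8↦2, 9↦7, 10↦1]  zeros at y ∈ {1}
  x = 4: [0↦9, 1↦5, 2↦1, 3↦8, 4↦4, 5↦0, 6↦7, 7↦3, 8↦10, 9↦6, 10↦2]  zeros at y ∈ {5}
  x = 5: [0↦5, 1↦3, 2↦1, 3↦10, 4↦8, 5↦6, 6↦4, 7↦2, 8↦0, 9↦9, 10↦7]  zeros at y ∈ {8}
  x = 6: [0↦5, 1↦5, 2↦5, 3↦5, 4↦5, 5↦5, 6↦5, 7↦5, 8↦5, 9↦5, 10↦5]  zeros at y ∈ ∅
  x = 7: [0↦9, 1↦0, 2↦2, 3↦4, 4↦6, 5↦8, 6↦10, 7↦1, 8↦3, 9↦5, 10↦7]  zeros at y ∈ {1}
  x = 8: [0↦6, 1↦10, 2↦3, 3↦7, 4↦0, 5↦4, 6↦8, 7↦1, 8↦5, 9↦9, 10↦2]  zeros at y ∈ {4}
  x = 9: [0↦7, 1↦2, 2↦8, 3↦3, 4↦9, 5↦4, 6↦10, 7↦5, 8↦0, 9↦6, 10↦1]  zeros at y ∈ {8}
  x = 10: [0↦1, 1↦9, 2↦6, 3↦3, 4↦0, 5↦8, 6↦5, 7↦2, 8↦10, 9↦7, 10↦4]  zeros at y ∈ {4}
Collecting zeros: affine points = {(0, 10), (1, 10), (2, 5), (3, 1), (4, 5), (5, 8), (7, 1), (8, 4), (9, 8), (10, 4)}.
Total count |C(F_11)_aff| = 10.


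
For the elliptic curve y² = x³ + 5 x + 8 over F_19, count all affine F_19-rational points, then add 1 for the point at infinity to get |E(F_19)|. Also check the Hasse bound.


Affine points = {(2, 8), (2, 11), (4, 4), (4, 15), (5, 5), (5, 14), (6, 8), (6, 11), (7, 5), (7, 14), (8, 3), (8, 16), (11, 8), (11, 11), (13, 3), (13, 16), (15, 0), (16, 2), (16, 17), (17, 3), (17, 16)}; affine count = 21; |E(F_19)| = 22.

Discriminant check: Δ ∝ 4a³ + 27b² = 4·5³ + 27·8² = 4·125 + 27·64 ≡ 5 (mod 19). Nonzero ⇒ E is nonsingular.
For each x ∈ F_19, compute rhs = x³ + 5·x + 8 mod 19, then count y ∈ F_19 with y² ≡ rhs.
  x = 0: rhs = 8, matching y values: none (0 points).
  x = 1: rhs = 14, matching y values: none (0 points).
  x = 2: rhs = 7, matching y values: 8, 11 (2 points).
  x = 3: rhs = 12, matching y values: none (0 points).
  x = 4: rhs = 16, matching y values: 4, 15 (2 points).
  x = 5: rhs = 6, matching y values: 5, 14 (2 points).
  x = 6: rhs = 7, matching y values: 8, 11 (2 points).
  x = 7: rhs = 6, matching y values: 5, 14 (2 points).
  x = 8: rhs = 9, matching y values: 3, 16 (2 points).
  x = 9: rhs = 3, matching y values: none (0 points).
  x = 10: rhs = 13, matching y values: none (0 points).
  x = 11: rhs = 7, matching y values: 8, 11 (2 points).
  x = 12: rhs = 10, matching y values: none (0 points).
  x = 13: rhs = 9, matching y values: 3, 16 (2 points).
  x = 14: rhs = 10, matching y values: none (0 points).
  x = 15: rhs = 0, matching y values: 0 (1 points).
  x = 16: rhs = 4, matching y values: 2, 17 (2 points).
  x = 17: rhs = 9, matching y values: 3, 16 (2 points).
  x = 18: rhs = 2, matching y values: none (0 points).
Total affine count: 21.
Full point count |E(F_19)| = 21 + 1 = 22.
Hasse bound: |22 − (19+1)| = |2| = 2 ≤ 2√19 ≈ 8.7178 ✓.


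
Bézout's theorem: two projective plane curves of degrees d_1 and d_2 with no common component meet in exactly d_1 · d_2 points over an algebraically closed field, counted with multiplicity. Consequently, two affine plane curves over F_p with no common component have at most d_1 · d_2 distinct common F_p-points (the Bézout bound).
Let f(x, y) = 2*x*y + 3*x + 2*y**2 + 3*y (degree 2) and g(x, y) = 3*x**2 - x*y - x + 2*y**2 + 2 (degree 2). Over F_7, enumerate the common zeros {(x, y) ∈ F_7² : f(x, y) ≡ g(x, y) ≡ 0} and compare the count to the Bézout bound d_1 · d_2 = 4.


Common zeros: {(1, 6), (3, 2), (5, 2)}; count = 3; Bézout bound = 4.

deg(f) = 2, deg(g) = 2, so Bézout bound = 4.
Scan x ∈ F_7. For each x, list the y ∈ F_7 with f(x, y) ≡ 0 and those with g(x, y) ≡ 0 (mod 7); the common zeros in that column are the intersection.
  x = 0: f ≡ 0 at y ∈ {0, 2}; g ≡ 0 at y ∈ ∅; common: ∅.
  x = 1: f ≡ 0 at y ∈ {2, 6}; g ≡ 0 at y ∈ {5, 6}; common: {6}.
  x = 2: f ≡ 0 at y ∈ {2, 5}; g ≡ 0 at y ∈ ∅; common: ∅.
  x = 3: f ≡ 0 at y ∈ {2, 4}; g ≡ 0 at y ∈ {2, 3}; common: {2}.
  x = 4: f ≡ 0 at y ∈ {2, 3}; g ≡ 0 at y ∈ ∅; common: ∅.
  x = 5: f ≡ 0 at y ∈ {2}; g ≡ 0 at y ∈ {2, 4}; common: {2}.
  x = 6: f ≡ 0 at y ∈ {1, 2}; g ≡ 0 at y ∈ {4, 6}; common: ∅.
Collecting: common zeros = {(1, 6), (3, 2), (5, 2)}, so the count is 3.
Comparison with the Bézout bound: 3 ≤ 4 = deg(f)·deg(g), as expected for curves with no common component (the affine F_7-count falls short of the bound because intersections may lie at infinity, over extension fields, or carry multiplicity).


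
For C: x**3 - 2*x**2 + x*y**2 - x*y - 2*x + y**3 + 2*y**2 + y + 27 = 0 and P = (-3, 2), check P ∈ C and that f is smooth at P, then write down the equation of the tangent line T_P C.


Tangent line at P: 39*x + 12*y + 93 = 0.

Step 1: f(-3, 2) = 0, so P lies on C.
Step 2: partial derivatives
  f_x(x, y) = 3*x**2 - 4*x + y**2 - y - 2, f_y(x, y) = 2*x*y - x + 3*y**2 + 4*y + 1.
  f_x(P) = 39, f_y(P) = 12 (gradient nonzero, so P is smooth).
Step 3: tangent line at P: 39·(x − -3) + 12·(y − 2) = 0.
Expanding: 39*x + 12*y + 93 = 0.


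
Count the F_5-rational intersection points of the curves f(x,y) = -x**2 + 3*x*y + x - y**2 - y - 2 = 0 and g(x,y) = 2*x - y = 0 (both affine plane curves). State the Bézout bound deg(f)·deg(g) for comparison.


Common zeros: {(2, 4), (4, 3)}; count = 2; Bézout bound = 2.

deg(f) = 2, deg(g) = 1, so Bézout bound = 2.
Scan x ∈ F_5. For each x, list the y ∈ F_5 with f(x, y) ≡ 0 and those with g(x, y) ≡ 0 (mod 5); the common zeros in that column are the intersection.
  x = 0: f ≡ 0 at y ∈ ∅; g ≡ 0 at y ∈ {0}; common: ∅.
  x = 1: f ≡ 0 at y ∈ {3, 4}; g ≡ 0 at y ∈ {2}; common: ∅.
  x = 2: f ≡ 0 at y ∈ {1, 4}; g ≡ 0 at y ∈ {4}; common: {4}.
  x = 3: f ≡ 0 at y ∈ ∅; g ≡ 0 at y ∈ {1}; common: ∅.
  x = 4: f ≡ 0 at y ∈ {3}; g ≡ 0 at y ∈ {3}; common: {3}.
Collecting: common zeros = {(2, 4), (4, 3)}, so the count is 2.
Comparison with the Bézout bound: 2 ≤ 2 = deg(f)·deg(g), as expected for curves with no common component (the bound is attained).


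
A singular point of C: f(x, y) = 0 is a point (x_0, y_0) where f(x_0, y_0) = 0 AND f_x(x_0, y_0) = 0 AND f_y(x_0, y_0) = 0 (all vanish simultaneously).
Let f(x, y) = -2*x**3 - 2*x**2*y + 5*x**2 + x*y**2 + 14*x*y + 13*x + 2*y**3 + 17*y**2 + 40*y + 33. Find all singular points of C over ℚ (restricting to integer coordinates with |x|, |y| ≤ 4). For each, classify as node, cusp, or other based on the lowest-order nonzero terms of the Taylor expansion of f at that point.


Singular points: {(2, -3)}; classification: node.

Compute partial derivatives:
  f_x = -6*x**2 - 4*x*y + 10*x + y**2 + 14*y + 13.
  f_y = -2*x**2 + 2*x*y + 14*x + 6*y**2 + 34*y + 40.
Scan x_0 ∈ {−4, ..., 4}. For each x_0, f_y(x_0, y) is a polynomial in y; find its integer roots y ∈ {−4, ..., 4}, then test f_x and f at those candidates.
  x = -4: f_y(-4, y) = 6*y**2 + 26*y - 48; no integer root y with |y| ≤ 4.
  x = -3: f_y(-3, y) = 6*y**2 + 28*y - 20; no integer root y with |y| ≤ 4.
  x = -2: f_y(-2, y) = 6*y**2 + 30*y + 4; no integer root y with |y| ≤ 4.
  x = -1: f_y(-1, y) = 6*y**2 + 32*y + 24; no integer root y with |y| ≤ 4.
  x = 0: f_y(0, y) = 6*y**2 + 34*y + 40; vanishes at y ∈ {-4}. (0, -4): f_x = -27 ≠ 0.
  x = 1: f_y(1, y) = 6*y**2 + 36*y + 52; no integer root y with |y| ≤ 4.
  x = 2: f_y(2, y) = 6*y**2 + 38*y + 60; vanishes at y ∈ {-3}. (2, -3): f_x = 0, f = 0 — SINGULAR.
  x = 3: f_y(3, y) = 6*y**2 + 40*y + 64; vanishes at y ∈ {-4}. (3, -4): f_x = -3 ≠ 0.
  x = 4: f_y(4, y) = 6*y**2 + 42*y + 64; no integer root y with |y| ≤ 4.
Only singular point on the grid: (2, -3).
Classify: substitute x = 2 + u, y = -3 + v and expand: f = -2*u**3 - 2*u**2*v - u**2 + u*v**2 + 2*v**3 + v**2.
No constant or linear terms (consistent with a singular point). Quadratic part: -u**2 + v**2. Cubic part: -2*u**3 - 2*u**2*v + u*v**2 + 2*v**3.
The quadratic part v**2 - u**2 = (v − u)(v + u) splits into two distinct linear factors, so there are two distinct tangent lines y − -3 = ±(x − 2) — this is a node (ordinary double point).
Classification: node.


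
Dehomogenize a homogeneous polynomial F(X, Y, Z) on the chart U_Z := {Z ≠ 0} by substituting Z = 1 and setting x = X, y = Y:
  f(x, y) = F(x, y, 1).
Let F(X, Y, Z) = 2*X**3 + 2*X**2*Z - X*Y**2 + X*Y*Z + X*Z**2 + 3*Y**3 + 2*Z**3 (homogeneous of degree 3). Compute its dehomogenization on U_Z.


f(x, y) = 2*x**3 + 2*x**2 - x*y**2 + x*y + x + 3*y**3 + 2

On U_Z we set Z = 1. Each monomial c·X^i·Y^j·Z^k in F becomes c·x^i·y^j·1^k = c·x^i·y^j.
Substituting Z = 1: F(X, Y, 1) = 2*x**3 + 2*x**2 - x*y**2 + x*y + x + 3*y**3 + 2.
Note: deg(f) ≤ deg(F) = 3; strict inequality happens when F is divisible by Z (lost terms).


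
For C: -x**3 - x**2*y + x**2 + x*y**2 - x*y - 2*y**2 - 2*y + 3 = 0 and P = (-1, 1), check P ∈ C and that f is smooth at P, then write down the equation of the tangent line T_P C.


Tangent line at P: -3*x - 8*y + 5 = 0.

Step 1: f(-1, 1) = 0, so P lies on C.
Step 2: partial derivatives
  f_x(x, y) = -3*x**2 - 2*x*y + 2*x + y**2 - y, f_y(x, y) = -x**2 + 2*x*y - x - 4*y - 2.
  f_x(P) = -3, f_y(P) = -8 (gradient nonzero, so P is smooth).
Step 3: tangent line at P: -3·(x − -1) + -8·(y − 1) = 0.
Expanding: -3*x - 8*y + 5 = 0.


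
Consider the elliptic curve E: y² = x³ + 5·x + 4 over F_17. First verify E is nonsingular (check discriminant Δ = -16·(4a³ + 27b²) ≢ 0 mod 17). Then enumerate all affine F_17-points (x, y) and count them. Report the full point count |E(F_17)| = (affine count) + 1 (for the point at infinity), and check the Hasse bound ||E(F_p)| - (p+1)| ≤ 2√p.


Affine points = {(0, 2), (0, 15), (5, 1), (5, 16), (7, 5), (7, 12), (9, 8), (9, 9), (10, 0), (11, 8), (11, 9), (14, 8), (14, 9), (16, 7), (16, 10)}; affine count = 15; |E(F_17)| = 16.

Discriminant check: Δ ∝ 4a³ + 27b² = 4·5³ + 27·4² = 4·125 + 27·16 ≡ 14 (mod 17). Nonzero ⇒ E is nonsingular.
For each x ∈ F_17, compute rhs = x³ + 5·x + 4 mod 17, then count y ∈ F_17 with y² ≡ rhs.
  x = 0: rhs = 4, matching y values: 2, 15 (2 points).
  x = 1: rhs = 10, matching y values: none (0 points).
  x = 2: rhs = 5, matching y values: none (0 points).
  x = 3: rhs = 12, matching y values: none (0 points).
  x = 4: rhs = 3, matching y values: none (0 points).
  x = 5: rhs = 1, matching y values: 1, 16 (2 points).
  x = 6: rhs = 12, matching y values: none (0 points).
  x = 7: rhs = 8, matching y values: 5, 12 (2 points).
  x = 8: rhs = 12, matching y values: none (0 points).
  x = 9: rhs = 13, matching y values: 8, 9 (2 points).
  x = 10: rhs = 0, matching y values: 0 (1 points).
  x = 11: rhs = 13, matching y values: 8, 9 (2 points).
  x = 12: rhs = 7, matching y values: none (0 points).
  x = 13: rhs = 5, matching y values: none (0 points).
  x = 14: rhs = 13, matching y values: 8, 9 (2 points).
  x = 15: rhs = 3, matching y values: none (0 points).
  x = 16: rhs = 15, matching y values: 7, 10 (2 points).
Total affine count: 15.
Full point count |E(F_17)| = 15 + 1 = 16.
Hasse bound: |16 − (17+1)| = |-2| = 2 ≤ 2√17 ≈ 8.2462 ✓.


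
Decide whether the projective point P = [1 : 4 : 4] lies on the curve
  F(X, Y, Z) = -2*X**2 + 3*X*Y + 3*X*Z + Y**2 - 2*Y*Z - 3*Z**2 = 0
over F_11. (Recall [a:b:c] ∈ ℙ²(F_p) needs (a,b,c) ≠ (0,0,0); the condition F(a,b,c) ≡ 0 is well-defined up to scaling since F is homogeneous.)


F(1,4,4) ≡ 2 (mod 11); P is NOT on the curve.

Evaluate F(1, 4, 4) term-by-term (mod 11).
  -2*X**2 ↦ -2·1·1·1 = -2
  3*X*Y ↦ 3·1·4·1 = 12
  3*X*Z ↦ 3·1·1·4 = 12
  Y**2 ↦ 1·1·16·1 = 16
  -2*Y*Z ↦ -2·1·4·4 = -32
  -3*Z**2 ↦ -3·1·1·16 = -48
Sum: F(1, 4, 4) = (-2) + (12) + (12) + (16) + (-32) + (-48) = -42.
Reducing mod 11: -42 ≡ 2 (mod 11).
Since F(a, b, c) ≡ 2 ≠ 0 (mod 11), P does NOT lie on the curve.
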